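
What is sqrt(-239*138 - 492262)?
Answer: 2*I*sqrt(131311) ≈ 724.74*I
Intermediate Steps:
sqrt(-239*138 - 492262) = sqrt(-32982 - 492262) = sqrt(-525244) = 2*I*sqrt(131311)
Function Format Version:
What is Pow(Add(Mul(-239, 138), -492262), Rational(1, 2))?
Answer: Mul(2, I, Pow(131311, Rational(1, 2))) ≈ Mul(724.74, I)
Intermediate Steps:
Pow(Add(Mul(-239, 138), -492262), Rational(1, 2)) = Pow(Add(-32982, -492262), Rational(1, 2)) = Pow(-525244, Rational(1, 2)) = Mul(2, I, Pow(131311, Rational(1, 2)))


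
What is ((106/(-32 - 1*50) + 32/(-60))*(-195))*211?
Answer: 3080389/41 ≈ 75132.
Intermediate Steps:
((106/(-32 - 1*50) + 32/(-60))*(-195))*211 = ((106/(-32 - 50) + 32*(-1/60))*(-195))*211 = ((106/(-82) - 8/15)*(-195))*211 = ((106*(-1/82) - 8/15)*(-195))*211 = ((-53/41 - 8/15)*(-195))*211 = -1123/615*(-195)*211 = (14599/41)*211 = 3080389/41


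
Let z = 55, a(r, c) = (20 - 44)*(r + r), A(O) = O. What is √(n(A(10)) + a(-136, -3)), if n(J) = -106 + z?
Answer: √6477 ≈ 80.480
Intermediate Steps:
a(r, c) = -48*r
n(J) = -51 (n(J) = -106 + 55 = -51)
√(n(A(10)) + a(-136, -3)) = √(-51 - 48*(-136)) = √(-51 + 6528) = √6477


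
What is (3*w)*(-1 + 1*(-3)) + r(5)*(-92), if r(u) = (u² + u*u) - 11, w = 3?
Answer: -3624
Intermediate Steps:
r(u) = -11 + 2*u² (r(u) = (u² + u²) - 11 = 2*u² - 11 = -11 + 2*u²)
(3*w)*(-1 + 1*(-3)) + r(5)*(-92) = (3*3)*(-1 + 1*(-3)) + (-11 + 2*5²)*(-92) = 9*(-1 - 3) + (-11 + 2*25)*(-92) = 9*(-4) + (-11 + 50)*(-92) = -36 + 39*(-92) = -36 - 3588 = -3624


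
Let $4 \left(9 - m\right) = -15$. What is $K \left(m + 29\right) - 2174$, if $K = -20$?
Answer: $-3009$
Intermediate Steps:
$m = \frac{51}{4}$ ($m = 9 - - \frac{15}{4} = 9 + \frac{15}{4} = \frac{51}{4} \approx 12.75$)
$K \left(m + 29\right) - 2174 = - 20 \left(\frac{51}{4} + 29\right) - 2174 = \left(-20\right) \frac{167}{4} - 2174 = -835 - 2174 = -3009$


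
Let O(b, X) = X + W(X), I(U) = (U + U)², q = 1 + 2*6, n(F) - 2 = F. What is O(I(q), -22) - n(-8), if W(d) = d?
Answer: -38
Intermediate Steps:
n(F) = 2 + F
q = 13 (q = 1 + 12 = 13)
I(U) = 4*U² (I(U) = (2*U)² = 4*U²)
O(b, X) = 2*X (O(b, X) = X + X = 2*X)
O(I(q), -22) - n(-8) = 2*(-22) - (2 - 8) = -44 - 1*(-6) = -44 + 6 = -38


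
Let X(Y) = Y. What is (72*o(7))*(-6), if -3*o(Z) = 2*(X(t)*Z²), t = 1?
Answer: 14112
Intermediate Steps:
o(Z) = -2*Z²/3 (o(Z) = -2*1*Z²/3 = -2*Z²/3)
(72*o(7))*(-6) = (72*(-⅔*7²))*(-6) = (72*(-⅔*49))*(-6) = (72*(-98/3))*(-6) = -2352*(-6) = 14112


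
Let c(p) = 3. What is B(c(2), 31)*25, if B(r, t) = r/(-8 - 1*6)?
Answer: -75/14 ≈ -5.3571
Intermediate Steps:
B(r, t) = -r/14 (B(r, t) = r/(-8 - 6) = r/(-14) = r*(-1/14) = -r/14)
B(c(2), 31)*25 = -1/14*3*25 = -3/14*25 = -75/14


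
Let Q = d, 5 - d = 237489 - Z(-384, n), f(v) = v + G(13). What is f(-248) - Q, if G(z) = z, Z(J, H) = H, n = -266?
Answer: 237515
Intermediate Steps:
f(v) = 13 + v (f(v) = v + 13 = 13 + v)
d = -237750 (d = 5 - (237489 - 1*(-266)) = 5 - (237489 + 266) = 5 - 1*237755 = 5 - 237755 = -237750)
Q = -237750
f(-248) - Q = (13 - 248) - 1*(-237750) = -235 + 237750 = 237515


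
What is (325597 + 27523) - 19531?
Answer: 333589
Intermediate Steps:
(325597 + 27523) - 19531 = 353120 - 19531 = 333589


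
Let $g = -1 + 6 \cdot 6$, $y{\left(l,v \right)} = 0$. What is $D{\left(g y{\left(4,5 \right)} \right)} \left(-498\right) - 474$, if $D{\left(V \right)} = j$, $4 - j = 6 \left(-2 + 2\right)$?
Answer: $-2466$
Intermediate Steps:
$g = 35$ ($g = -1 + 36 = 35$)
$j = 4$ ($j = 4 - 6 \left(-2 + 2\right) = 4 - 6 \cdot 0 = 4 - 0 = 4 + 0 = 4$)
$D{\left(V \right)} = 4$
$D{\left(g y{\left(4,5 \right)} \right)} \left(-498\right) - 474 = 4 \left(-498\right) - 474 = -1992 - 474 = -2466$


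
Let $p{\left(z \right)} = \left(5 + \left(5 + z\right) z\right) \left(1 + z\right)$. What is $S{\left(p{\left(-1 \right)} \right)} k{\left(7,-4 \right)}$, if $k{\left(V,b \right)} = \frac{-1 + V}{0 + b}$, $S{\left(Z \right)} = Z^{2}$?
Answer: $0$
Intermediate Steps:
$p{\left(z \right)} = \left(1 + z\right) \left(5 + z \left(5 + z\right)\right)$ ($p{\left(z \right)} = \left(5 + z \left(5 + z\right)\right) \left(1 + z\right) = \left(1 + z\right) \left(5 + z \left(5 + z\right)\right)$)
$k{\left(V,b \right)} = \frac{-1 + V}{b}$
$S{\left(p{\left(-1 \right)} \right)} k{\left(7,-4 \right)} = \left(5 + \left(-1\right)^{3} + 6 \left(-1\right)^{2} + 10 \left(-1\right)\right)^{2} \frac{-1 + 7}{-4} = \left(5 - 1 + 6 \cdot 1 - 10\right)^{2} \left(\left(- \frac{1}{4}\right) 6\right) = \left(5 - 1 + 6 - 10\right)^{2} \left(- \frac{3}{2}\right) = 0^{2} \left(- \frac{3}{2}\right) = 0 \left(- \frac{3}{2}\right) = 0$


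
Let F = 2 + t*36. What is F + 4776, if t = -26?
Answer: 3842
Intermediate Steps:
F = -934 (F = 2 - 26*36 = 2 - 936 = -934)
F + 4776 = -934 + 4776 = 3842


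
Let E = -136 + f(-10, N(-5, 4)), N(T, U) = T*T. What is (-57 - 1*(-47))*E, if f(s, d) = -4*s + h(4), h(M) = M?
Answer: 920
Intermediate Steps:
N(T, U) = T**2
f(s, d) = 4 - 4*s (f(s, d) = -4*s + 4 = 4 - 4*s)
E = -92 (E = -136 + (4 - 4*(-10)) = -136 + (4 + 40) = -136 + 44 = -92)
(-57 - 1*(-47))*E = (-57 - 1*(-47))*(-92) = (-57 + 47)*(-92) = -10*(-92) = 920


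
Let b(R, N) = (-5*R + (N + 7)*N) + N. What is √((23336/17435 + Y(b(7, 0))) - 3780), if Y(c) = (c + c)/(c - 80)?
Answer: I*√607529825972410/401005 ≈ 61.466*I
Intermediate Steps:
b(R, N) = N - 5*R + N*(7 + N) (b(R, N) = (-5*R + (7 + N)*N) + N = (-5*R + N*(7 + N)) + N = N - 5*R + N*(7 + N))
Y(c) = 2*c/(-80 + c) (Y(c) = (2*c)/(-80 + c) = 2*c/(-80 + c))
√((23336/17435 + Y(b(7, 0))) - 3780) = √((23336/17435 + 2*(0² - 5*7 + 8*0)/(-80 + (0² - 5*7 + 8*0))) - 3780) = √((23336*(1/17435) + 2*(0 - 35 + 0)/(-80 + (0 - 35 + 0))) - 3780) = √((23336/17435 + 2*(-35)/(-80 - 35)) - 3780) = √((23336/17435 + 2*(-35)/(-115)) - 3780) = √((23336/17435 + 2*(-35)*(-1/115)) - 3780) = √((23336/17435 + 14/23) - 3780) = √(780818/401005 - 3780) = √(-1515018082/401005) = I*√607529825972410/401005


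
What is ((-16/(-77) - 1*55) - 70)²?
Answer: 92332881/5929 ≈ 15573.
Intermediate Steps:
((-16/(-77) - 1*55) - 70)² = ((-16*(-1/77) - 55) - 70)² = ((16/77 - 55) - 70)² = (-4219/77 - 70)² = (-9609/77)² = 92332881/5929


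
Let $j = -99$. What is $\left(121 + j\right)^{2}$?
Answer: $484$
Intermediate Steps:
$\left(121 + j\right)^{2} = \left(121 - 99\right)^{2} = 22^{2} = 484$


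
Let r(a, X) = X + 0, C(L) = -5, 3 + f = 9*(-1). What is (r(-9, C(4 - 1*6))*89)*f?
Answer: 5340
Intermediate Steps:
f = -12 (f = -3 + 9*(-1) = -3 - 9 = -12)
r(a, X) = X
(r(-9, C(4 - 1*6))*89)*f = -5*89*(-12) = -445*(-12) = 5340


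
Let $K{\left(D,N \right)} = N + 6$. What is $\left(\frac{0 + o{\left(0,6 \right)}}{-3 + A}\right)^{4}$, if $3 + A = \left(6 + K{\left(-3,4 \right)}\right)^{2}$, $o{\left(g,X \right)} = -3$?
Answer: $\frac{81}{3906250000} \approx 2.0736 \cdot 10^{-8}$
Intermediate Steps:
$K{\left(D,N \right)} = 6 + N$
$A = 253$ ($A = -3 + \left(6 + \left(6 + 4\right)\right)^{2} = -3 + \left(6 + 10\right)^{2} = -3 + 16^{2} = -3 + 256 = 253$)
$\left(\frac{0 + o{\left(0,6 \right)}}{-3 + A}\right)^{4} = \left(\frac{0 - 3}{-3 + 253}\right)^{4} = \left(- \frac{3}{250}\right)^{4} = \frac{81}{3906250000}$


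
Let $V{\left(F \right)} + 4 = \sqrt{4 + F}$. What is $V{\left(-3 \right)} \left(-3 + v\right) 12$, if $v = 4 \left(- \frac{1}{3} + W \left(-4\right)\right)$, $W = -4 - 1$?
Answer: $-2724$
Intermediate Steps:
$V{\left(F \right)} = -4 + \sqrt{4 + F}$
$W = -5$
$v = \frac{236}{3}$ ($v = 4 \left(- \frac{1}{3} - -20\right) = 4 \left(\left(-1\right) \frac{1}{3} + 20\right) = 4 \left(- \frac{1}{3} + 20\right) = 4 \cdot \frac{59}{3} = \frac{236}{3} \approx 78.667$)
$V{\left(-3 \right)} \left(-3 + v\right) 12 = \left(-4 + \sqrt{4 - 3}\right) \left(-3 + \frac{236}{3}\right) 12 = \left(-4 + \sqrt{1}\right) \frac{227}{3} \cdot 12 = \left(-4 + 1\right) \frac{227}{3} \cdot 12 = \left(-3\right) \frac{227}{3} \cdot 12 = \left(-227\right) 12 = -2724$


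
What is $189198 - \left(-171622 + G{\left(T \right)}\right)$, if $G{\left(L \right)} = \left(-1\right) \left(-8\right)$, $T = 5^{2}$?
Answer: $360812$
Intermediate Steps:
$T = 25$
$G{\left(L \right)} = 8$
$189198 - \left(-171622 + G{\left(T \right)}\right) = 189198 - \left(-171622 + 8\right) = 189198 - -171614 = 189198 + 171614 = 360812$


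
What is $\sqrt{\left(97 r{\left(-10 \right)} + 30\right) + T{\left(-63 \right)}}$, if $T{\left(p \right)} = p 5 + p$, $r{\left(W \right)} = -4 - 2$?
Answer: $i \sqrt{930} \approx 30.496 i$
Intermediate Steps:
$r{\left(W \right)} = -6$
$T{\left(p \right)} = 6 p$ ($T{\left(p \right)} = 5 p + p = 6 p$)
$\sqrt{\left(97 r{\left(-10 \right)} + 30\right) + T{\left(-63 \right)}} = \sqrt{\left(97 \left(-6\right) + 30\right) + 6 \left(-63\right)} = \sqrt{\left(-582 + 30\right) - 378} = \sqrt{-552 - 378} = \sqrt{-930} = i \sqrt{930}$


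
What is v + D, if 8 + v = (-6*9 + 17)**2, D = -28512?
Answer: -27151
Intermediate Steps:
v = 1361 (v = -8 + (-6*9 + 17)**2 = -8 + (-54 + 17)**2 = -8 + (-37)**2 = -8 + 1369 = 1361)
v + D = 1361 - 28512 = -27151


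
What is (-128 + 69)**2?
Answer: 3481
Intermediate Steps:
(-128 + 69)**2 = (-59)**2 = 3481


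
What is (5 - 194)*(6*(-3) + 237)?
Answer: -41391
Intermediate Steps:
(5 - 194)*(6*(-3) + 237) = -189*(-18 + 237) = -189*219 = -41391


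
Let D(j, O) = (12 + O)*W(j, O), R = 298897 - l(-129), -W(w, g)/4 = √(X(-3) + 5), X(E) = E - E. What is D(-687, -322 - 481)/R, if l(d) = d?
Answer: 226*√5/21359 ≈ 0.023660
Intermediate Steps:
X(E) = 0
W(w, g) = -4*√5 (W(w, g) = -4*√(0 + 5) = -4*√5)
R = 299026 (R = 298897 - 1*(-129) = 298897 + 129 = 299026)
D(j, O) = -4*√5*(12 + O) (D(j, O) = (12 + O)*(-4*√5) = -4*√5*(12 + O))
D(-687, -322 - 481)/R = (4*√5*(-12 - (-322 - 481)))/299026 = (4*√5*(-12 - 1*(-803)))*(1/299026) = (4*√5*(-12 + 803))*(1/299026) = (4*√5*791)*(1/299026) = (3164*√5)*(1/299026) = 226*√5/21359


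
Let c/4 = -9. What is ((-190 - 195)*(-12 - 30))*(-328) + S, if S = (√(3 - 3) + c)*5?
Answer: -5303940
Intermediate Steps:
c = -36 (c = 4*(-9) = -36)
S = -180 (S = (√(3 - 3) - 36)*5 = (√0 - 36)*5 = (0 - 36)*5 = -36*5 = -180)
((-190 - 195)*(-12 - 30))*(-328) + S = ((-190 - 195)*(-12 - 30))*(-328) - 180 = -385*(-42)*(-328) - 180 = 16170*(-328) - 180 = -5303760 - 180 = -5303940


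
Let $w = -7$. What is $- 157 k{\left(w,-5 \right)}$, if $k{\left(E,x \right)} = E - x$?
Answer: $314$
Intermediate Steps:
$- 157 k{\left(w,-5 \right)} = - 157 \left(-7 - -5\right) = - 157 \left(-7 + 5\right) = \left(-157\right) \left(-2\right) = 314$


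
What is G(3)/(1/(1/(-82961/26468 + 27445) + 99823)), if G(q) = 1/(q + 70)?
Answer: 72504569286545/53022184827 ≈ 1367.4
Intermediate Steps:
G(q) = 1/(70 + q)
G(3)/(1/(1/(-82961/26468 + 27445) + 99823)) = 1/((70 + 3)*(1/(1/(-82961/26468 + 27445) + 99823))) = 1/(73*(1/(1/(-82961*1/26468 + 27445) + 99823))) = 1/(73*(1/(1/(-82961/26468 + 27445) + 99823))) = 1/(73*(1/(1/(726331299/26468) + 99823))) = 1/(73*(1/(26468/726331299 + 99823))) = 1/(73*(1/(72504569286545/726331299))) = 1/(73*(726331299/72504569286545)) = (1/73)*(72504569286545/726331299) = 72504569286545/53022184827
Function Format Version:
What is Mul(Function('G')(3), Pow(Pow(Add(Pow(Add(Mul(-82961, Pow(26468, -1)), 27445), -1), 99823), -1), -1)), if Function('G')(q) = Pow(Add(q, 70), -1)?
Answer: Rational(72504569286545, 53022184827) ≈ 1367.4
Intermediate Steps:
Function('G')(q) = Pow(Add(70, q), -1)
Mul(Function('G')(3), Pow(Pow(Add(Pow(Add(Mul(-82961, Pow(26468, -1)), 27445), -1), 99823), -1), -1)) = Mul(Pow(Add(70, 3), -1), Pow(Pow(Add(Pow(Add(Mul(-82961, Pow(26468, -1)), 27445), -1), 99823), -1), -1)) = Mul(Pow(73, -1), Pow(Pow(Add(Pow(Add(Mul(-82961, Rational(1, 26468)), 27445), -1), 99823), -1), -1)) = Mul(Rational(1, 73), Pow(Pow(Add(Pow(Add(Rational(-82961, 26468), 27445), -1), 99823), -1), -1)) = Mul(Rational(1, 73), Pow(Pow(Add(Pow(Rational(726331299, 26468), -1), 99823), -1), -1)) = Mul(Rational(1, 73), Pow(Pow(Add(Rational(26468, 726331299), 99823), -1), -1)) = Mul(Rational(1, 73), Pow(Pow(Rational(72504569286545, 726331299), -1), -1)) = Mul(Rational(1, 73), Pow(Rational(726331299, 72504569286545), -1)) = Mul(Rational(1, 73), Rational(72504569286545, 726331299)) = Rational(72504569286545, 53022184827)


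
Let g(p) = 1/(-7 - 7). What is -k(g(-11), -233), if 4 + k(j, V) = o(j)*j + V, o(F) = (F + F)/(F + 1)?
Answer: 21566/91 ≈ 236.99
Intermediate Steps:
o(F) = 2*F/(1 + F) (o(F) = (2*F)/(1 + F) = 2*F/(1 + F))
g(p) = -1/14 (g(p) = 1/(-14) = -1/14)
k(j, V) = -4 + V + 2*j²/(1 + j) (k(j, V) = -4 + ((2*j/(1 + j))*j + V) = -4 + (2*j²/(1 + j) + V) = -4 + (V + 2*j²/(1 + j)) = -4 + V + 2*j²/(1 + j))
-k(g(-11), -233) = -(2*(-1/14)² + (1 - 1/14)*(-4 - 233))/(1 - 1/14) = -(2*(1/196) + (13/14)*(-237))/13/14 = -14*(1/98 - 3081/14)/13 = -14*(-10783)/(13*49) = -1*(-21566/91) = 21566/91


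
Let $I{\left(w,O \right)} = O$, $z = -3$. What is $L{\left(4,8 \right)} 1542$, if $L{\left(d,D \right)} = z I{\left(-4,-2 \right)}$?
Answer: $9252$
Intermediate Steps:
$L{\left(d,D \right)} = 6$ ($L{\left(d,D \right)} = \left(-3\right) \left(-2\right) = 6$)
$L{\left(4,8 \right)} 1542 = 6 \cdot 1542 = 9252$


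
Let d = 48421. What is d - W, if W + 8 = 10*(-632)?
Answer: 54749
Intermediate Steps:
W = -6328 (W = -8 + 10*(-632) = -8 - 6320 = -6328)
d - W = 48421 - 1*(-6328) = 48421 + 6328 = 54749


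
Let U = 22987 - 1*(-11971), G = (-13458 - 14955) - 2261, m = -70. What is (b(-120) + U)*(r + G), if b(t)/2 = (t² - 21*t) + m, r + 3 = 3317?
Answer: -1878482880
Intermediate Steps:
r = 3314 (r = -3 + 3317 = 3314)
b(t) = -140 - 42*t + 2*t² (b(t) = 2*((t² - 21*t) - 70) = 2*(-70 + t² - 21*t) = -140 - 42*t + 2*t²)
G = -30674 (G = -28413 - 2261 = -30674)
U = 34958 (U = 22987 + 11971 = 34958)
(b(-120) + U)*(r + G) = ((-140 - 42*(-120) + 2*(-120)²) + 34958)*(3314 - 30674) = ((-140 + 5040 + 2*14400) + 34958)*(-27360) = ((-140 + 5040 + 28800) + 34958)*(-27360) = (33700 + 34958)*(-27360) = 68658*(-27360) = -1878482880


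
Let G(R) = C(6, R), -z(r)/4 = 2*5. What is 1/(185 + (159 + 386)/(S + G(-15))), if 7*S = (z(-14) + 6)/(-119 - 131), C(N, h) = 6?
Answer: 5267/1451270 ≈ 0.0036292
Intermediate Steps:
z(r) = -40 (z(r) = -8*5 = -4*10 = -40)
G(R) = 6
S = 17/875 (S = ((-40 + 6)/(-119 - 131))/7 = (-34/(-250))/7 = (-34*(-1/250))/7 = (⅐)*(17/125) = 17/875 ≈ 0.019429)
1/(185 + (159 + 386)/(S + G(-15))) = 1/(185 + (159 + 386)/(17/875 + 6)) = 1/(185 + 545/(5267/875)) = 1/(185 + 545*(875/5267)) = 1/(185 + 476875/5267) = 1/(1451270/5267) = 5267/1451270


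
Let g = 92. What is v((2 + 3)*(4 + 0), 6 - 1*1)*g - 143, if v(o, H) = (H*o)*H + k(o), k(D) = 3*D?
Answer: 51377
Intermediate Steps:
v(o, H) = 3*o + o*H**2 (v(o, H) = (H*o)*H + 3*o = o*H**2 + 3*o = 3*o + o*H**2)
v((2 + 3)*(4 + 0), 6 - 1*1)*g - 143 = (((2 + 3)*(4 + 0))*(3 + (6 - 1*1)**2))*92 - 143 = ((5*4)*(3 + (6 - 1)**2))*92 - 143 = (20*(3 + 5**2))*92 - 143 = (20*(3 + 25))*92 - 143 = (20*28)*92 - 143 = 560*92 - 143 = 51520 - 143 = 51377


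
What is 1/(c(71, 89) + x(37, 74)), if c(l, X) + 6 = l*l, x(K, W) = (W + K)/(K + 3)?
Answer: 40/201511 ≈ 0.00019850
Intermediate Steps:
x(K, W) = (K + W)/(3 + K)
c(l, X) = -6 + l² (c(l, X) = -6 + l*l = -6 + l²)
1/(c(71, 89) + x(37, 74)) = 1/((-6 + 71²) + (37 + 74)/(3 + 37)) = 1/((-6 + 5041) + 111/40) = 1/(5035 + (1/40)*111) = 1/(5035 + 111/40) = 1/(201511/40) = 40/201511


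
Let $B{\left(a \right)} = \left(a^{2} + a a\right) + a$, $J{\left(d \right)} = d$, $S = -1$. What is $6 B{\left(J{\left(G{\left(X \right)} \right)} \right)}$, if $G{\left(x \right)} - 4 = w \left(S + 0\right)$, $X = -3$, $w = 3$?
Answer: $18$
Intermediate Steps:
$G{\left(x \right)} = 1$ ($G{\left(x \right)} = 4 + 3 \left(-1 + 0\right) = 4 + 3 \left(-1\right) = 4 - 3 = 1$)
$B{\left(a \right)} = a + 2 a^{2}$ ($B{\left(a \right)} = \left(a^{2} + a^{2}\right) + a = 2 a^{2} + a = a + 2 a^{2}$)
$6 B{\left(J{\left(G{\left(X \right)} \right)} \right)} = 6 \cdot 1 \left(1 + 2 \cdot 1\right) = 6 \cdot 1 \left(1 + 2\right) = 6 \cdot 1 \cdot 3 = 6 \cdot 3 = 18$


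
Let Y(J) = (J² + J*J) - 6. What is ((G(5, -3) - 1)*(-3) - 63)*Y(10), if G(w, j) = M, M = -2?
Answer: -10476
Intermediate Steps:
G(w, j) = -2
Y(J) = -6 + 2*J² (Y(J) = (J² + J²) - 6 = 2*J² - 6 = -6 + 2*J²)
((G(5, -3) - 1)*(-3) - 63)*Y(10) = ((-2 - 1)*(-3) - 63)*(-6 + 2*10²) = (-3*(-3) - 63)*(-6 + 2*100) = (9 - 63)*(-6 + 200) = -54*194 = -10476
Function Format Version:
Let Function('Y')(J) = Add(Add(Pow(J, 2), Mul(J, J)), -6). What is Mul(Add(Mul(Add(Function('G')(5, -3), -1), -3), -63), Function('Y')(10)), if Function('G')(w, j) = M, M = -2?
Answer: -10476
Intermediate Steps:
Function('G')(w, j) = -2
Function('Y')(J) = Add(-6, Mul(2, Pow(J, 2))) (Function('Y')(J) = Add(Add(Pow(J, 2), Pow(J, 2)), -6) = Add(Mul(2, Pow(J, 2)), -6) = Add(-6, Mul(2, Pow(J, 2))))
Mul(Add(Mul(Add(Function('G')(5, -3), -1), -3), -63), Function('Y')(10)) = Mul(Add(Mul(Add(-2, -1), -3), -63), Add(-6, Mul(2, Pow(10, 2)))) = Mul(Add(Mul(-3, -3), -63), Add(-6, Mul(2, 100))) = Mul(Add(9, -63), Add(-6, 200)) = Mul(-54, 194) = -10476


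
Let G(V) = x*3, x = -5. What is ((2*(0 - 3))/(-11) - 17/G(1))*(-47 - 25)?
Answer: -6648/55 ≈ -120.87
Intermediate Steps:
G(V) = -15 (G(V) = -5*3 = -15)
((2*(0 - 3))/(-11) - 17/G(1))*(-47 - 25) = ((2*(0 - 3))/(-11) - 17/(-15))*(-47 - 25) = ((2*(-3))*(-1/11) - 17*(-1/15))*(-72) = (-6*(-1/11) + 17/15)*(-72) = (6/11 + 17/15)*(-72) = (277/165)*(-72) = -6648/55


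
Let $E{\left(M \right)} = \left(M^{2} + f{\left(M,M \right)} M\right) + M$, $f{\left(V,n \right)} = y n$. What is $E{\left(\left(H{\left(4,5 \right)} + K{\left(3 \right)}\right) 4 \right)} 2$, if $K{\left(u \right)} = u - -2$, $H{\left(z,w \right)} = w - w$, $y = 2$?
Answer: $2440$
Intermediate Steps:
$f{\left(V,n \right)} = 2 n$
$H{\left(z,w \right)} = 0$
$K{\left(u \right)} = 2 + u$ ($K{\left(u \right)} = u + 2 = 2 + u$)
$E{\left(M \right)} = M + 3 M^{2}$ ($E{\left(M \right)} = \left(M^{2} + 2 M M\right) + M = \left(M^{2} + 2 M^{2}\right) + M = 3 M^{2} + M = M + 3 M^{2}$)
$E{\left(\left(H{\left(4,5 \right)} + K{\left(3 \right)}\right) 4 \right)} 2 = \left(0 + \left(2 + 3\right)\right) 4 \left(1 + 3 \left(0 + \left(2 + 3\right)\right) 4\right) 2 = \left(0 + 5\right) 4 \left(1 + 3 \left(0 + 5\right) 4\right) 2 = 5 \cdot 4 \left(1 + 3 \cdot 5 \cdot 4\right) 2 = 20 \left(1 + 3 \cdot 20\right) 2 = 20 \left(1 + 60\right) 2 = 20 \cdot 61 \cdot 2 = 1220 \cdot 2 = 2440$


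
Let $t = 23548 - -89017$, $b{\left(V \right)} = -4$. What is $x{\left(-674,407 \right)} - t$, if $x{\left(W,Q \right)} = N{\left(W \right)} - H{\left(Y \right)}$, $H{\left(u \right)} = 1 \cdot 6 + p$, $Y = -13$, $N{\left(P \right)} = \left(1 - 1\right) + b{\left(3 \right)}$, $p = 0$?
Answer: $-112575$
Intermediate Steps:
$N{\left(P \right)} = -4$ ($N{\left(P \right)} = \left(1 - 1\right) - 4 = 0 - 4 = -4$)
$t = 112565$ ($t = 23548 + 89017 = 112565$)
$H{\left(u \right)} = 6$ ($H{\left(u \right)} = 1 \cdot 6 + 0 = 6 + 0 = 6$)
$x{\left(W,Q \right)} = -10$ ($x{\left(W,Q \right)} = -4 - 6 = -10$)
$x{\left(-674,407 \right)} - t = -10 - 112565 = -112575$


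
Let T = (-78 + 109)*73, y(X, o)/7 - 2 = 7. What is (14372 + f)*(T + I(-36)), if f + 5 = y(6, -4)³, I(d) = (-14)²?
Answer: 650194026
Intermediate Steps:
y(X, o) = 63 (y(X, o) = 14 + 7*7 = 14 + 49 = 63)
T = 2263 (T = 31*73 = 2263)
I(d) = 196
f = 250042 (f = -5 + 63³ = -5 + 250047 = 250042)
(14372 + f)*(T + I(-36)) = (14372 + 250042)*(2263 + 196) = 264414*2459 = 650194026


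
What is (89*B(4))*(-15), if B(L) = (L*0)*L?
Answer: 0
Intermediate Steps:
B(L) = 0 (B(L) = 0*L = 0)
(89*B(4))*(-15) = (89*0)*(-15) = 0*(-15) = 0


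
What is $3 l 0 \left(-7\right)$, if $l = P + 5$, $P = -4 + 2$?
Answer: $0$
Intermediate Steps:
$P = -2$
$l = 3$ ($l = -2 + 5 = 3$)
$3 l 0 \left(-7\right) = 3 \cdot 3 \cdot 0 \left(-7\right) = 3 \cdot 0 \left(-7\right) = 0 \left(-7\right) = 0$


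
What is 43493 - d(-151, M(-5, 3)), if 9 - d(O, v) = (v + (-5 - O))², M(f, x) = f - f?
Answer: 64800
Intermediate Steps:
M(f, x) = 0
d(O, v) = 9 - (-5 + v - O)² (d(O, v) = 9 - (v + (-5 - O))² = 9 - (-5 + v - O)²)
43493 - d(-151, M(-5, 3)) = 43493 - (9 - (5 - 151 - 1*0)²) = 43493 - (9 - (5 - 151 + 0)²) = 43493 - (9 - 1*(-146)²) = 43493 - (9 - 1*21316) = 43493 - (9 - 21316) = 43493 - 1*(-21307) = 43493 + 21307 = 64800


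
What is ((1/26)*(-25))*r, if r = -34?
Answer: 425/13 ≈ 32.692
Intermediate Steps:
((1/26)*(-25))*r = ((1/26)*(-25))*(-34) = -25/26*(-34) = 425/13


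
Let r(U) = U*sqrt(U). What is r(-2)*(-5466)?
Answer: 10932*I*sqrt(2) ≈ 15460.0*I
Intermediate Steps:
r(U) = U**(3/2)
r(-2)*(-5466) = (-2)**(3/2)*(-5466) = -2*I*sqrt(2)*(-5466) = 10932*I*sqrt(2)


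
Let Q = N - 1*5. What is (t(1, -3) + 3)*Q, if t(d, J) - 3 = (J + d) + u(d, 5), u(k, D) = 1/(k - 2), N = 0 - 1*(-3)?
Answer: -6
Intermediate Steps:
N = 3 (N = 0 + 3 = 3)
u(k, D) = 1/(-2 + k)
Q = -2 (Q = 3 - 1*5 = 3 - 5 = -2)
t(d, J) = 3 + J + d + 1/(-2 + d) (t(d, J) = 3 + ((J + d) + 1/(-2 + d)) = 3 + (J + d + 1/(-2 + d)) = 3 + J + d + 1/(-2 + d))
(t(1, -3) + 3)*Q = ((1 + (-2 + 1)*(3 - 3 + 1))/(-2 + 1) + 3)*(-2) = ((1 - 1*1)/(-1) + 3)*(-2) = (-(1 - 1) + 3)*(-2) = (-1*0 + 3)*(-2) = (0 + 3)*(-2) = 3*(-2) = -6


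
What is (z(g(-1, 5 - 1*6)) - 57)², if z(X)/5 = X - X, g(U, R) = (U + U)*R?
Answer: 3249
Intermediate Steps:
g(U, R) = 2*R*U (g(U, R) = (2*U)*R = 2*R*U)
z(X) = 0 (z(X) = 5*(X - X) = 5*0 = 0)
(z(g(-1, 5 - 1*6)) - 57)² = (0 - 57)² = (-57)² = 3249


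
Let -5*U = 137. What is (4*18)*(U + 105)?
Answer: 27936/5 ≈ 5587.2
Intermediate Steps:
U = -137/5 (U = -⅕*137 = -137/5 ≈ -27.400)
(4*18)*(U + 105) = (4*18)*(-137/5 + 105) = 72*(388/5) = 27936/5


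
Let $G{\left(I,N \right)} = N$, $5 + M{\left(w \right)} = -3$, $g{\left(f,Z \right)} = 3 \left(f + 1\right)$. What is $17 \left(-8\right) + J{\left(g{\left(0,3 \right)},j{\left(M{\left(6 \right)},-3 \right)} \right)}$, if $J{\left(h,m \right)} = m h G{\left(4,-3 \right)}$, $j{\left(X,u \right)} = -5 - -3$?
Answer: $-118$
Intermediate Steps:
$g{\left(f,Z \right)} = 3 + 3 f$ ($g{\left(f,Z \right)} = 3 \left(1 + f\right) = 3 + 3 f$)
$M{\left(w \right)} = -8$ ($M{\left(w \right)} = -5 - 3 = -8$)
$j{\left(X,u \right)} = -2$ ($j{\left(X,u \right)} = -5 + 3 = -2$)
$J{\left(h,m \right)} = - 3 h m$ ($J{\left(h,m \right)} = m h \left(-3\right) = h m \left(-3\right) = - 3 h m$)
$17 \left(-8\right) + J{\left(g{\left(0,3 \right)},j{\left(M{\left(6 \right)},-3 \right)} \right)} = 17 \left(-8\right) - 3 \left(3 + 3 \cdot 0\right) \left(-2\right) = -136 - 3 \left(3 + 0\right) \left(-2\right) = -136 - 9 \left(-2\right) = -136 + 18 = -118$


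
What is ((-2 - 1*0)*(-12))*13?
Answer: 312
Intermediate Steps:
((-2 - 1*0)*(-12))*13 = ((-2 + 0)*(-12))*13 = -2*(-12)*13 = 24*13 = 312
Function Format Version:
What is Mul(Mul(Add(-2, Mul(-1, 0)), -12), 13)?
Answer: 312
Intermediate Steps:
Mul(Mul(Add(-2, Mul(-1, 0)), -12), 13) = Mul(Mul(Add(-2, 0), -12), 13) = Mul(Mul(-2, -12), 13) = Mul(24, 13) = 312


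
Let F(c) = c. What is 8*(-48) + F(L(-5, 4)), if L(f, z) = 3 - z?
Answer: -385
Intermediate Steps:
8*(-48) + F(L(-5, 4)) = 8*(-48) + (3 - 1*4) = -384 + (3 - 4) = -384 - 1 = -385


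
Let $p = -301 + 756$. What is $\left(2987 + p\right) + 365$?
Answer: $3807$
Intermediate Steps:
$p = 455$
$\left(2987 + p\right) + 365 = \left(2987 + 455\right) + 365 = 3442 + 365 = 3807$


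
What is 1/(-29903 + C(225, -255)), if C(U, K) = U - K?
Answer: -1/29423 ≈ -3.3987e-5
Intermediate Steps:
1/(-29903 + C(225, -255)) = 1/(-29903 + (225 - 1*(-255))) = 1/(-29903 + (225 + 255)) = 1/(-29903 + 480) = 1/(-29423) = -1/29423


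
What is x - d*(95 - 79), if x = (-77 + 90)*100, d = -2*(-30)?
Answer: 340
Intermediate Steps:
d = 60
x = 1300 (x = 13*100 = 1300)
x - d*(95 - 79) = 1300 - 60*(95 - 79) = 1300 - 60*16 = 1300 - 1*960 = 1300 - 960 = 340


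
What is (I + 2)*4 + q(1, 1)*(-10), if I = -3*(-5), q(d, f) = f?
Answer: 58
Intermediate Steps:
I = 15
(I + 2)*4 + q(1, 1)*(-10) = (15 + 2)*4 + 1*(-10) = 17*4 - 10 = 68 - 10 = 58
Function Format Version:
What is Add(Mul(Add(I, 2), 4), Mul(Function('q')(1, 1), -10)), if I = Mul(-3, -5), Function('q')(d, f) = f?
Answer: 58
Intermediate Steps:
I = 15
Add(Mul(Add(I, 2), 4), Mul(Function('q')(1, 1), -10)) = Add(Mul(Add(15, 2), 4), Mul(1, -10)) = Add(Mul(17, 4), -10) = Add(68, -10) = 58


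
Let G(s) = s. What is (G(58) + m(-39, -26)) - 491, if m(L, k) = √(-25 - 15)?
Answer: -433 + 2*I*√10 ≈ -433.0 + 6.3246*I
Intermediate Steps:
m(L, k) = 2*I*√10 (m(L, k) = √(-40) = 2*I*√10)
(G(58) + m(-39, -26)) - 491 = (58 + 2*I*√10) - 491 = -433 + 2*I*√10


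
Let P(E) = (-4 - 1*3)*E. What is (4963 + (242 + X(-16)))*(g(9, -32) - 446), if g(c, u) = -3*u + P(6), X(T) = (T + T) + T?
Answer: -2021544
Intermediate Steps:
P(E) = -7*E (P(E) = (-4 - 3)*E = -7*E)
X(T) = 3*T (X(T) = 2*T + T = 3*T)
g(c, u) = -42 - 3*u (g(c, u) = -3*u - 7*6 = -3*u - 42 = -42 - 3*u)
(4963 + (242 + X(-16)))*(g(9, -32) - 446) = (4963 + (242 + 3*(-16)))*((-42 - 3*(-32)) - 446) = (4963 + (242 - 48))*((-42 + 96) - 446) = (4963 + 194)*(54 - 446) = 5157*(-392) = -2021544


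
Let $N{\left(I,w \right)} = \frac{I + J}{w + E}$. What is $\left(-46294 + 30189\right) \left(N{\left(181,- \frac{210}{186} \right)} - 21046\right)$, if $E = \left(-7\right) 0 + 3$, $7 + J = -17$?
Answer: $\frac{19580475105}{58} \approx 3.3759 \cdot 10^{8}$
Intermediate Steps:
$J = -24$ ($J = -7 - 17 = -24$)
$E = 3$ ($E = 0 + 3 = 3$)
$N{\left(I,w \right)} = \frac{-24 + I}{3 + w}$ ($N{\left(I,w \right)} = \frac{I - 24}{w + 3} = \frac{-24 + I}{3 + w}$)
$\left(-46294 + 30189\right) \left(N{\left(181,- \frac{210}{186} \right)} - 21046\right) = \left(-46294 + 30189\right) \left(\frac{-24 + 181}{3 - \frac{210}{186}} - 21046\right) = - 16105 \left(\frac{1}{3 - \frac{35}{31}} \cdot 157 - 21046\right) = - 16105 \left(\frac{1}{\frac{58}{31}} \cdot 157 - 21046\right) = - 16105 \left(\frac{31}{58} \cdot 157 - 21046\right) = - 16105 \left(\frac{4867}{58} - 21046\right) = \left(-16105\right) \left(- \frac{1215801}{58}\right) = \frac{19580475105}{58}$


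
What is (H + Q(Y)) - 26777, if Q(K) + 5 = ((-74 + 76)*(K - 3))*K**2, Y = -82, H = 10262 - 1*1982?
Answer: -1161582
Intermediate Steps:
H = 8280 (H = 10262 - 1982 = 8280)
Q(K) = -5 + K**2*(-6 + 2*K) (Q(K) = -5 + ((-74 + 76)*(K - 3))*K**2 = -5 + (2*(-3 + K))*K**2 = -5 + (-6 + 2*K)*K**2 = -5 + K**2*(-6 + 2*K))
(H + Q(Y)) - 26777 = (8280 + (-5 - 6*(-82)**2 + 2*(-82)**3)) - 26777 = (8280 + (-5 - 6*6724 + 2*(-551368))) - 26777 = (8280 + (-5 - 40344 - 1102736)) - 26777 = (8280 - 1143085) - 26777 = -1134805 - 26777 = -1161582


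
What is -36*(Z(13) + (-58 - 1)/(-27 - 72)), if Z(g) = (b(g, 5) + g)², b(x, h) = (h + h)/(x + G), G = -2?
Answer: -845320/121 ≈ -6986.1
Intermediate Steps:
b(x, h) = 2*h/(-2 + x) (b(x, h) = (h + h)/(x - 2) = (2*h)/(-2 + x) = 2*h/(-2 + x))
Z(g) = (g + 10/(-2 + g))² (Z(g) = (2*5/(-2 + g) + g)² = (10/(-2 + g) + g)² = (g + 10/(-2 + g))²)
-36*(Z(13) + (-58 - 1)/(-27 - 72)) = -36*((13 + 10/(-2 + 13))² + (-58 - 1)/(-27 - 72)) = -36*((13 + 10/11)² - 59/(-99)) = -36*((13 + 10*(1/11))² - 59*(-1/99)) = -36*((13 + 10/11)² + 59/99) = -36*((153/11)² + 59/99) = -36*(23409/121 + 59/99) = -36*211330/1089 = -845320/121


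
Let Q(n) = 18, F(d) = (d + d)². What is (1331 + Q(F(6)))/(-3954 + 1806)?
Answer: -1349/2148 ≈ -0.62803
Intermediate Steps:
F(d) = 4*d² (F(d) = (2*d)² = 4*d²)
(1331 + Q(F(6)))/(-3954 + 1806) = (1331 + 18)/(-3954 + 1806) = 1349/(-2148) = 1349*(-1/2148) = -1349/2148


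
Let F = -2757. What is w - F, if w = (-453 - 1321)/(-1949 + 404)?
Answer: 4261339/1545 ≈ 2758.1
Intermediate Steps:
w = 1774/1545 (w = -1774/(-1545) = -1774*(-1/1545) = 1774/1545 ≈ 1.1482)
w - F = 1774/1545 - 1*(-2757) = 1774/1545 + 2757 = 4261339/1545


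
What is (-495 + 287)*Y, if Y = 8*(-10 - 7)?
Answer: 28288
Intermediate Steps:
Y = -136 (Y = 8*(-17) = -136)
(-495 + 287)*Y = (-495 + 287)*(-136) = -208*(-136) = 28288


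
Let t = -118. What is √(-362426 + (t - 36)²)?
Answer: I*√338710 ≈ 581.99*I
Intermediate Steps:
√(-362426 + (t - 36)²) = √(-362426 + (-118 - 36)²) = √(-362426 + (-154)²) = √(-362426 + 23716) = √(-338710) = I*√338710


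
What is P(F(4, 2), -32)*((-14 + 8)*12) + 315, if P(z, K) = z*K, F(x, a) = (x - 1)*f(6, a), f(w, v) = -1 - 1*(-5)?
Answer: 27963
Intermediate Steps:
f(w, v) = 4 (f(w, v) = -1 + 5 = 4)
F(x, a) = -4 + 4*x (F(x, a) = (x - 1)*4 = (-1 + x)*4 = -4 + 4*x)
P(z, K) = K*z
P(F(4, 2), -32)*((-14 + 8)*12) + 315 = (-32*(-4 + 4*4))*((-14 + 8)*12) + 315 = (-32*(-4 + 16))*(-6*12) + 315 = -32*12*(-72) + 315 = -384*(-72) + 315 = 27648 + 315 = 27963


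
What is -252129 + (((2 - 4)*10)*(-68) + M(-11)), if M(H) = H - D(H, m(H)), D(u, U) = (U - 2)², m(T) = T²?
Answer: -264941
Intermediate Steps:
D(u, U) = (-2 + U)²
M(H) = H - (-2 + H²)²
-252129 + (((2 - 4)*10)*(-68) + M(-11)) = -252129 + (((2 - 4)*10)*(-68) + (-11 - (-2 + (-11)²)²)) = -252129 + (-2*10*(-68) + (-11 - (-2 + 121)²)) = -252129 + (-20*(-68) + (-11 - 1*119²)) = -252129 + (1360 + (-11 - 1*14161)) = -252129 + (1360 + (-11 - 14161)) = -252129 + (1360 - 14172) = -252129 - 12812 = -264941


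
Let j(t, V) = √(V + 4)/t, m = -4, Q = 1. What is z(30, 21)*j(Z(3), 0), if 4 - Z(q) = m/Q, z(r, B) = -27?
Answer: -27/4 ≈ -6.7500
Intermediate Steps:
Z(q) = 8 (Z(q) = 4 - (-4)/1 = 4 - (-4) = 4 - 1*(-4) = 4 + 4 = 8)
j(t, V) = √(4 + V)/t
z(30, 21)*j(Z(3), 0) = -27*√(4 + 0)/8 = -27*√4/8 = -27*2/8 = -27*¼ = -27/4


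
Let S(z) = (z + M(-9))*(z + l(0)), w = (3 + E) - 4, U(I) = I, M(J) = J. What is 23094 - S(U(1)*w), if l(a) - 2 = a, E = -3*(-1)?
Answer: 23122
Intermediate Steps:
E = 3
l(a) = 2 + a
w = 2 (w = (3 + 3) - 4 = 6 - 4 = 2)
S(z) = (-9 + z)*(2 + z) (S(z) = (z - 9)*(z + (2 + 0)) = (-9 + z)*(z + 2) = (-9 + z)*(2 + z))
23094 - S(U(1)*w) = 23094 - (-18 + (1*2)**2 - 7*2) = 23094 - (-18 + 2**2 - 7*2) = 23094 - (-18 + 4 - 14) = 23094 - 1*(-28) = 23094 + 28 = 23122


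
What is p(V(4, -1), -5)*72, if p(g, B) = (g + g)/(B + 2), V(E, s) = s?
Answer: 48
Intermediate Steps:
p(g, B) = 2*g/(2 + B) (p(g, B) = (2*g)/(2 + B) = 2*g/(2 + B))
p(V(4, -1), -5)*72 = (2*(-1)/(2 - 5))*72 = (2*(-1)/(-3))*72 = (2*(-1)*(-1/3))*72 = (2/3)*72 = 48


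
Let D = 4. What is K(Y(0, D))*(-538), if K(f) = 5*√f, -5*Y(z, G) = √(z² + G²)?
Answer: -1076*I*√5 ≈ -2406.0*I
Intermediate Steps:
Y(z, G) = -√(G² + z²)/5 (Y(z, G) = -√(z² + G²)/5 = -√(G² + z²)/5)
K(Y(0, D))*(-538) = (5*√(-√(4² + 0²)/5))*(-538) = (5*√(-√(16 + 0)/5))*(-538) = (5*√(-√16/5))*(-538) = (5*√(-⅕*4))*(-538) = (5*√(-⅘))*(-538) = (5*(2*I*√5/5))*(-538) = (2*I*√5)*(-538) = -1076*I*√5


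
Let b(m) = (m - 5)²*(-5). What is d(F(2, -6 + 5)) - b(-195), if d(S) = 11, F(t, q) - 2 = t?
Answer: 200011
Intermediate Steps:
F(t, q) = 2 + t
b(m) = -5*(-5 + m)² (b(m) = (-5 + m)²*(-5) = -5*(-5 + m)²)
d(F(2, -6 + 5)) - b(-195) = 11 - (-5)*(-5 - 195)² = 11 - (-5)*(-200)² = 11 - (-5)*40000 = 11 - 1*(-200000) = 11 + 200000 = 200011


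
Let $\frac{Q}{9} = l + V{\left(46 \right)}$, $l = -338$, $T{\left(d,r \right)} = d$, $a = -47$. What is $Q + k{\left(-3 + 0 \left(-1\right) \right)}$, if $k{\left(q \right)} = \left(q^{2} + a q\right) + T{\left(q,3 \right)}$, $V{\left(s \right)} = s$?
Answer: $-2481$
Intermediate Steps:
$Q = -2628$ ($Q = 9 \left(-338 + 46\right) = 9 \left(-292\right) = -2628$)
$k{\left(q \right)} = q^{2} - 46 q$ ($k{\left(q \right)} = \left(q^{2} - 47 q\right) + q = q^{2} - 46 q$)
$Q + k{\left(-3 + 0 \left(-1\right) \right)} = -2628 + \left(-3 + 0 \left(-1\right)\right) \left(-46 + \left(-3 + 0 \left(-1\right)\right)\right) = -2628 + \left(-3 + 0\right) \left(-46 + \left(-3 + 0\right)\right) = -2628 - 3 \left(-46 - 3\right) = -2628 - -147 = -2628 + 147 = -2481$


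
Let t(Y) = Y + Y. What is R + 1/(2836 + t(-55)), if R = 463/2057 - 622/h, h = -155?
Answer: 3683741829/869144210 ≈ 4.2384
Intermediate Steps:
t(Y) = 2*Y
R = 1351219/318835 (R = 463/2057 - 622/(-155) = 463*(1/2057) - 622*(-1/155) = 463/2057 + 622/155 = 1351219/318835 ≈ 4.2380)
R + 1/(2836 + t(-55)) = 1351219/318835 + 1/(2836 + 2*(-55)) = 1351219/318835 + 1/(2836 - 110) = 1351219/318835 + 1/2726 = 3683741829/869144210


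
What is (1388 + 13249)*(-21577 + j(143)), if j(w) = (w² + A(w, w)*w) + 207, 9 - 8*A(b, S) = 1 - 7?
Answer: -76449051/8 ≈ -9.5561e+6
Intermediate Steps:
A(b, S) = 15/8 (A(b, S) = 9/8 - (1 - 7)/8 = 9/8 - ⅛*(-6) = 9/8 + ¾ = 15/8)
j(w) = 207 + w² + 15*w/8 (j(w) = (w² + 15*w/8) + 207 = 207 + w² + 15*w/8)
(1388 + 13249)*(-21577 + j(143)) = (1388 + 13249)*(-21577 + (207 + 143² + (15/8)*143)) = 14637*(-21577 + (207 + 20449 + 2145/8)) = 14637*(-21577 + 167393/8) = 14637*(-5223/8) = -76449051/8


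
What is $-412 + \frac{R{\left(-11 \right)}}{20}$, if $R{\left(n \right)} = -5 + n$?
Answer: $- \frac{2064}{5} \approx -412.8$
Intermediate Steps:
$-412 + \frac{R{\left(-11 \right)}}{20} = -412 + \frac{-5 - 11}{20} = -412 + \frac{1}{20} \left(-16\right) = -412 - \frac{4}{5} = - \frac{2064}{5}$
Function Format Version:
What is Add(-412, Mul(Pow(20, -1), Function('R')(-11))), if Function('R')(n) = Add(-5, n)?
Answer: Rational(-2064, 5) ≈ -412.80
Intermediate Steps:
Add(-412, Mul(Pow(20, -1), Function('R')(-11))) = Add(-412, Mul(Pow(20, -1), Add(-5, -11))) = Add(-412, Mul(Rational(1, 20), -16)) = Add(-412, Rational(-4, 5)) = Rational(-2064, 5)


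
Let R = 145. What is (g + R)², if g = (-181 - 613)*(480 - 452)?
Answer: 487835569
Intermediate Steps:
g = -22232 (g = -794*28 = -22232)
(g + R)² = (-22232 + 145)² = (-22087)² = 487835569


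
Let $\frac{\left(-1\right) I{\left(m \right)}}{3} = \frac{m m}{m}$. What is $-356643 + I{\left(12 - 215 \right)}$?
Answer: $-356034$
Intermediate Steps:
$I{\left(m \right)} = - 3 m$ ($I{\left(m \right)} = - 3 \frac{m m}{m} = - 3 \frac{m^{2}}{m} = - 3 m$)
$-356643 + I{\left(12 - 215 \right)} = -356643 - 3 \left(12 - 215\right) = -356643 - -609 = -356643 + 609 = -356034$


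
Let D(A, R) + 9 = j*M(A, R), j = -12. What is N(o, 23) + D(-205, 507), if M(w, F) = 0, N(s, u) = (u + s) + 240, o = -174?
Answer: 80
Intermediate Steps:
N(s, u) = 240 + s + u (N(s, u) = (s + u) + 240 = 240 + s + u)
D(A, R) = -9 (D(A, R) = -9 - 12*0 = -9 + 0 = -9)
N(o, 23) + D(-205, 507) = (240 - 174 + 23) - 9 = 89 - 9 = 80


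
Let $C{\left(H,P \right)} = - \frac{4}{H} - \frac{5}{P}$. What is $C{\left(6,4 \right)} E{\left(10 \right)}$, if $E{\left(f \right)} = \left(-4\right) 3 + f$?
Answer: $\frac{23}{6} \approx 3.8333$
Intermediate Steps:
$E{\left(f \right)} = -12 + f$
$C{\left(H,P \right)} = - \frac{5}{P} - \frac{4}{H}$
$C{\left(6,4 \right)} E{\left(10 \right)} = \left(- \frac{5}{4} - \frac{4}{6}\right) \left(-12 + 10\right) = \left(\left(-5\right) \frac{1}{4} - \frac{2}{3}\right) \left(-2\right) = \left(- \frac{5}{4} - \frac{2}{3}\right) \left(-2\right) = \left(- \frac{23}{12}\right) \left(-2\right) = \frac{23}{6}$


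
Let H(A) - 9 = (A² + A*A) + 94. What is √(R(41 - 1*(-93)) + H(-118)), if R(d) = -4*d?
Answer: √27415 ≈ 165.57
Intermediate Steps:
H(A) = 103 + 2*A² (H(A) = 9 + ((A² + A*A) + 94) = 9 + ((A² + A²) + 94) = 9 + (2*A² + 94) = 9 + (94 + 2*A²) = 103 + 2*A²)
√(R(41 - 1*(-93)) + H(-118)) = √(-4*(41 - 1*(-93)) + (103 + 2*(-118)²)) = √(-4*(41 + 93) + (103 + 2*13924)) = √(-4*134 + (103 + 27848)) = √(-536 + 27951) = √27415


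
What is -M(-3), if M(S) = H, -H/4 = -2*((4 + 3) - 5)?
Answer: -16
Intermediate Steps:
H = 16 (H = -(-8)*((4 + 3) - 5) = -(-8)*(7 - 5) = -(-8)*2 = -4*(-4) = 16)
M(S) = 16
-M(-3) = -1*16 = -16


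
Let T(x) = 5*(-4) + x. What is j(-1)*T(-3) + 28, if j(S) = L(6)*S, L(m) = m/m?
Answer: 51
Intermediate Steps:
L(m) = 1
T(x) = -20 + x
j(S) = S (j(S) = 1*S = S)
j(-1)*T(-3) + 28 = -(-20 - 3) + 28 = -1*(-23) + 28 = 23 + 28 = 51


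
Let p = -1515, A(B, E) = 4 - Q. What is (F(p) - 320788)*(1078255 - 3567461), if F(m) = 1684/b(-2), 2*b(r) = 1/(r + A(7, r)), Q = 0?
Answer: 781740122712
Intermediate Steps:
A(B, E) = 4 (A(B, E) = 4 - 1*0 = 4 + 0 = 4)
b(r) = 1/(2*(4 + r)) (b(r) = 1/(2*(r + 4)) = 1/(2*(4 + r)))
F(m) = 6736 (F(m) = 1684/((1/(2*(4 - 2)))) = 1684/(((½)/2)) = 1684/(((½)*(½))) = 1684/(¼) = 1684*4 = 6736)
(F(p) - 320788)*(1078255 - 3567461) = (6736 - 320788)*(1078255 - 3567461) = -314052*(-2489206) = 781740122712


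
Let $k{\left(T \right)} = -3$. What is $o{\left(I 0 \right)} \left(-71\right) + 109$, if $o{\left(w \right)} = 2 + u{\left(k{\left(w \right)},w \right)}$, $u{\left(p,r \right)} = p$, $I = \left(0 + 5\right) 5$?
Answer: $180$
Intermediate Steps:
$I = 25$ ($I = 5 \cdot 5 = 25$)
$o{\left(w \right)} = -1$ ($o{\left(w \right)} = 2 - 3 = -1$)
$o{\left(I 0 \right)} \left(-71\right) + 109 = \left(-1\right) \left(-71\right) + 109 = 71 + 109 = 180$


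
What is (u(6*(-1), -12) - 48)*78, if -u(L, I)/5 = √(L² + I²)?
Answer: -3744 - 2340*√5 ≈ -8976.4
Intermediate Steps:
u(L, I) = -5*√(I² + L²) (u(L, I) = -5*√(L² + I²) = -5*√(I² + L²))
(u(6*(-1), -12) - 48)*78 = (-5*√((-12)² + (6*(-1))²) - 48)*78 = (-5*√(144 + (-6)²) - 48)*78 = (-5*√(144 + 36) - 48)*78 = (-30*√5 - 48)*78 = (-48 - 30*√5)*78 = -3744 - 2340*√5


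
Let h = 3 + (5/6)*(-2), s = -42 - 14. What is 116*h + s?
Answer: 296/3 ≈ 98.667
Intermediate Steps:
s = -56
h = 4/3 (h = 3 + (5*(1/6))*(-2) = 3 + (5/6)*(-2) = 3 - 5/3 = 4/3 ≈ 1.3333)
116*h + s = 116*(4/3) - 56 = 464/3 - 56 = 296/3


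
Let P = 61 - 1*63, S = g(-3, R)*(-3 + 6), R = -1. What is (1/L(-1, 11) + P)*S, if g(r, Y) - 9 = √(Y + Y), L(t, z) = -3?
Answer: -63 - 7*I*√2 ≈ -63.0 - 9.8995*I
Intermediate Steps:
g(r, Y) = 9 + √2*√Y (g(r, Y) = 9 + √(Y + Y) = 9 + √(2*Y) = 9 + √2*√Y)
S = 27 + 3*I*√2 (S = (9 + √2*√(-1))*(-3 + 6) = (9 + √2*I)*3 = (9 + I*√2)*3 = 27 + 3*I*√2 ≈ 27.0 + 4.2426*I)
P = -2 (P = 61 - 63 = -2)
(1/L(-1, 11) + P)*S = (1/(-3) - 2)*(27 + 3*I*√2) = (-⅓ - 2)*(27 + 3*I*√2) = -7*(27 + 3*I*√2)/3 = -63 - 7*I*√2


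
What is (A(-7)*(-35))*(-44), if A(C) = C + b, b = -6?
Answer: -20020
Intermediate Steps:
A(C) = -6 + C (A(C) = C - 6 = -6 + C)
(A(-7)*(-35))*(-44) = ((-6 - 7)*(-35))*(-44) = -13*(-35)*(-44) = 455*(-44) = -20020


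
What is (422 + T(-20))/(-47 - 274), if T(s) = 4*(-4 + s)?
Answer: -326/321 ≈ -1.0156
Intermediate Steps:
T(s) = -16 + 4*s
(422 + T(-20))/(-47 - 274) = (422 + (-16 + 4*(-20)))/(-47 - 274) = (422 + (-16 - 80))/(-321) = (422 - 96)*(-1/321) = 326*(-1/321) = -326/321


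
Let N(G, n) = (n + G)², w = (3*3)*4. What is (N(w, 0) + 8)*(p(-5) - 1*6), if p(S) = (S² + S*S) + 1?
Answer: 58680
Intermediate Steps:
p(S) = 1 + 2*S² (p(S) = (S² + S²) + 1 = 2*S² + 1 = 1 + 2*S²)
w = 36 (w = 9*4 = 36)
N(G, n) = (G + n)²
(N(w, 0) + 8)*(p(-5) - 1*6) = ((36 + 0)² + 8)*((1 + 2*(-5)²) - 1*6) = (36² + 8)*((1 + 2*25) - 6) = (1296 + 8)*((1 + 50) - 6) = 1304*(51 - 6) = 1304*45 = 58680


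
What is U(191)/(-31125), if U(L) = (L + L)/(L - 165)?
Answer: -191/404625 ≈ -0.00047204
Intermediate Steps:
U(L) = 2*L/(-165 + L) (U(L) = (2*L)/(-165 + L) = 2*L/(-165 + L))
U(191)/(-31125) = (2*191/(-165 + 191))/(-31125) = (2*191/26)*(-1/31125) = (2*191*(1/26))*(-1/31125) = (191/13)*(-1/31125) = -191/404625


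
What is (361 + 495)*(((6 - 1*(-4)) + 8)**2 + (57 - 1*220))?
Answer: 137816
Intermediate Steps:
(361 + 495)*(((6 - 1*(-4)) + 8)**2 + (57 - 1*220)) = 856*(((6 + 4) + 8)**2 + (57 - 220)) = 856*((10 + 8)**2 - 163) = 856*(18**2 - 163) = 856*(324 - 163) = 856*161 = 137816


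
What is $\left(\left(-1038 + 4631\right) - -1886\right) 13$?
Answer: $71227$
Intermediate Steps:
$\left(\left(-1038 + 4631\right) - -1886\right) 13 = \left(3593 + 1886\right) 13 = 5479 \cdot 13 = 71227$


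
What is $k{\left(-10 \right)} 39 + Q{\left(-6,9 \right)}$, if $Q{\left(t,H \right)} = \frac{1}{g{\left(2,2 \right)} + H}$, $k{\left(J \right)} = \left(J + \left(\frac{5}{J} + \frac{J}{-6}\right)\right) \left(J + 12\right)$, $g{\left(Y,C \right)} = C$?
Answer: $- \frac{7578}{11} \approx -688.91$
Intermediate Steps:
$k{\left(J \right)} = \left(12 + J\right) \left(\frac{5}{J} + \frac{5 J}{6}\right)$ ($k{\left(J \right)} = \left(J + \left(\frac{5}{J} + J \left(- \frac{1}{6}\right)\right)\right) \left(12 + J\right) = \left(J - \left(- \frac{5}{J} + \frac{J}{6}\right)\right) \left(12 + J\right) = \left(\frac{5}{J} + \frac{5 J}{6}\right) \left(12 + J\right) = \left(12 + J\right) \left(\frac{5}{J} + \frac{5 J}{6}\right)$)
$Q{\left(t,H \right)} = \frac{1}{2 + H}$
$k{\left(-10 \right)} 39 + Q{\left(-6,9 \right)} = \left(5 + 10 \left(-10\right) + \frac{60}{-10} + \frac{5 \left(-10\right)^{2}}{6}\right) 39 + \frac{1}{2 + 9} = \left(5 - 100 + 60 \left(- \frac{1}{10}\right) + \frac{5}{6} \cdot 100\right) 39 + \frac{1}{11} = \left(5 - 100 - 6 + \frac{250}{3}\right) 39 + \frac{1}{11} = \left(- \frac{53}{3}\right) 39 + \frac{1}{11} = -689 + \frac{1}{11} = - \frac{7578}{11}$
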